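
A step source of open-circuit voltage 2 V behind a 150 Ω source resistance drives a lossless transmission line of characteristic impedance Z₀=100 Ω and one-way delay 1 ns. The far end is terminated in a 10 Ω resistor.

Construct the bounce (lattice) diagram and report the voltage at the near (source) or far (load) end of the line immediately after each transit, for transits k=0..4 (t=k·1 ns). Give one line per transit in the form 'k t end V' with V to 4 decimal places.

0 0 source 0.8000
1 1 load 0.1455
2 2 source 0.0145
3 3 load 0.1217
4 4 source 0.1431

Γ_L=-0.818182, Γ_S=0.200000; launch V₁=2·100/250=0.800000
k=0 src: V=0.8000
k=1 load: inc=0.800000, refl=0.800000·-0.818182=-0.6545; V=0.000000+0.800000+-0.654545=0.1455
k=2 src: inc=-0.654545, refl=-0.654545·0.200000=-0.1309; V=0.800000+-0.654545+-0.130909=0.0145
k=3 load: inc=-0.130909, refl=-0.130909·-0.818182=0.1071; V=0.145455+-0.130909+0.107107=0.1217
k=4 src: inc=0.107107, refl=0.107107·0.200000=0.0214; V=0.014545+0.107107+0.021421=0.1431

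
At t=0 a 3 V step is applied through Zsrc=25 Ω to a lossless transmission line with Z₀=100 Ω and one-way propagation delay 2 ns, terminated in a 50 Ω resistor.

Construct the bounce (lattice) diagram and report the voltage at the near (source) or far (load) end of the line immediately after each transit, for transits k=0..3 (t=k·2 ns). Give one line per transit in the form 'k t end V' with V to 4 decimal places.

Γ_L=-0.333333, Γ_S=-0.600000; launch V₁=3·100/125=2.400000
k=0 src: V=2.4000
k=1 load: inc=2.400000, refl=2.400000·-0.333333=-0.8000; V=0.000000+2.400000+-0.800000=1.6000
k=2 src: inc=-0.800000, refl=-0.800000·-0.600000=0.4800; V=2.400000+-0.800000+0.480000=2.0800
k=3 load: inc=0.480000, refl=0.480000·-0.333333=-0.1600; V=1.600000+0.480000+-0.160000=1.9200

0 0 source 2.4000
1 2 load 1.6000
2 4 source 2.0800
3 6 load 1.9200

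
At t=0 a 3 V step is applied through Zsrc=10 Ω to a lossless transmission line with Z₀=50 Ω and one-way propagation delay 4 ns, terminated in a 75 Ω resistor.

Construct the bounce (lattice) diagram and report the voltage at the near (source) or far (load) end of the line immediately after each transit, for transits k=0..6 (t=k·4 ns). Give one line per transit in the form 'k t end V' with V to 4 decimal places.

Γ_L=0.200000, Γ_S=-0.666667; launch V₁=3·50/60=2.500000
k=0 src: V=2.5000
k=1 load: inc=2.500000, refl=2.500000·0.200000=0.5000; V=0.000000+2.500000+0.500000=3.0000
k=2 src: inc=0.500000, refl=0.500000·-0.666667=-0.3333; V=2.500000+0.500000+-0.333333=2.6667
k=3 load: inc=-0.333333, refl=-0.333333·0.200000=-0.0667; V=3.000000+-0.333333+-0.066667=2.6000
k=4 src: inc=-0.066667, refl=-0.066667·-0.666667=0.0444; V=2.666667+-0.066667+0.044444=2.6444
k=5 load: inc=0.044444, refl=0.044444·0.200000=0.0089; V=2.600000+0.044444+0.008889=2.6533
k=6 src: inc=0.008889, refl=0.008889·-0.666667=-0.0059; V=2.644444+0.008889+-0.005926=2.6474

0 0 source 2.5000
1 4 load 3.0000
2 8 source 2.6667
3 12 load 2.6000
4 16 source 2.6444
5 20 load 2.6533
6 24 source 2.6474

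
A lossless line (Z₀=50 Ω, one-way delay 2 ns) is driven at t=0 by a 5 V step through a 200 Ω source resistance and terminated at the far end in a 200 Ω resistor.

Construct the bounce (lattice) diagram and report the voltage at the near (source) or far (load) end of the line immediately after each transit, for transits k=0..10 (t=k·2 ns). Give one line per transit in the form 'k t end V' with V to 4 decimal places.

Γ_L=0.600000, Γ_S=0.600000; launch V₁=5·50/250=1.000000
k=0 src: V=1.0000
k=1 load: inc=1.000000, refl=1.000000·0.600000=0.6000; V=0.000000+1.000000+0.600000=1.6000
k=2 src: inc=0.600000, refl=0.600000·0.600000=0.3600; V=1.000000+0.600000+0.360000=1.9600
k=3 load: inc=0.360000, refl=0.360000·0.600000=0.2160; V=1.600000+0.360000+0.216000=2.1760
k=4 src: inc=0.216000, refl=0.216000·0.600000=0.1296; V=1.960000+0.216000+0.129600=2.3056
k=5 load: inc=0.129600, refl=0.129600·0.600000=0.0778; V=2.176000+0.129600+0.077760=2.3834
k=6 src: inc=0.077760, refl=0.077760·0.600000=0.0467; V=2.305600+0.077760+0.046656=2.4300
k=7 load: inc=0.046656, refl=0.046656·0.600000=0.0280; V=2.383360+0.046656+0.027994=2.4580
k=8 src: inc=0.027994, refl=0.027994·0.600000=0.0168; V=2.430016+0.027994+0.016796=2.4748
k=9 load: inc=0.016796, refl=0.016796·0.600000=0.0101; V=2.458010+0.016796+0.010078=2.4849
k=10 src: inc=0.010078, refl=0.010078·0.600000=0.0060; V=2.474806+0.010078+0.006047=2.4909

0 0 source 1.0000
1 2 load 1.6000
2 4 source 1.9600
3 6 load 2.1760
4 8 source 2.3056
5 10 load 2.3834
6 12 source 2.4300
7 14 load 2.4580
8 16 source 2.4748
9 18 load 2.4849
10 20 source 2.4909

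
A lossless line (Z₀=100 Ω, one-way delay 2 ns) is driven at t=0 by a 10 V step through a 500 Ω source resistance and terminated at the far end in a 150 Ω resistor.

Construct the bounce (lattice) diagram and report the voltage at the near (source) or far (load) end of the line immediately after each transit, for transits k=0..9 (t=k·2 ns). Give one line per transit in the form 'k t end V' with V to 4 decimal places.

0 0 source 1.6667
1 2 load 2.0000
2 4 source 2.2222
3 6 load 2.2667
4 8 source 2.2963
5 10 load 2.3022
6 12 source 2.3062
7 14 load 2.3070
8 16 source 2.3075
9 18 load 2.3076

Γ_L=0.200000, Γ_S=0.666667; launch V₁=10·100/600=1.666667
k=0 src: V=1.6667
k=1 load: inc=1.666667, refl=1.666667·0.200000=0.3333; V=0.000000+1.666667+0.333333=2.0000
k=2 src: inc=0.333333, refl=0.333333·0.666667=0.2222; V=1.666667+0.333333+0.222222=2.2222
k=3 load: inc=0.222222, refl=0.222222·0.200000=0.0444; V=2.000000+0.222222+0.044444=2.2667
k=4 src: inc=0.044444, refl=0.044444·0.666667=0.0296; V=2.222222+0.044444+0.029630=2.2963
k=5 load: inc=0.029630, refl=0.029630·0.200000=0.0059; V=2.266667+0.029630+0.005926=2.3022
k=6 src: inc=0.005926, refl=0.005926·0.666667=0.0040; V=2.296296+0.005926+0.003951=2.3062
k=7 load: inc=0.003951, refl=0.003951·0.200000=0.0008; V=2.302222+0.003951+0.000790=2.3070
k=8 src: inc=0.000790, refl=0.000790·0.666667=0.0005; V=2.306173+0.000790+0.000527=2.3075
k=9 load: inc=0.000527, refl=0.000527·0.200000=0.0001; V=2.306963+0.000527+0.000105=2.3076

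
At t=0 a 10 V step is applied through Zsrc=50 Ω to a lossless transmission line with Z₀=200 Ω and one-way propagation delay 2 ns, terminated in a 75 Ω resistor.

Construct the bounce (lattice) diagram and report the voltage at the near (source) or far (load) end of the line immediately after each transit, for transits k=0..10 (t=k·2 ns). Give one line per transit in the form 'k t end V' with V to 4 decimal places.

Γ_L=-0.454545, Γ_S=-0.600000; launch V₁=10·200/250=8.000000
k=0 src: V=8.0000
k=1 load: inc=8.000000, refl=8.000000·-0.454545=-3.6364; V=0.000000+8.000000+-3.636364=4.3636
k=2 src: inc=-3.636364, refl=-3.636364·-0.600000=2.1818; V=8.000000+-3.636364+2.181818=6.5455
k=3 load: inc=2.181818, refl=2.181818·-0.454545=-0.9917; V=4.363636+2.181818+-0.991736=5.5537
k=4 src: inc=-0.991736, refl=-0.991736·-0.600000=0.5950; V=6.545455+-0.991736+0.595041=6.1488
k=5 load: inc=0.595041, refl=0.595041·-0.454545=-0.2705; V=5.553719+0.595041+-0.270473=5.8783
k=6 src: inc=-0.270473, refl=-0.270473·-0.600000=0.1623; V=6.148760+-0.270473+0.162284=6.0406
k=7 load: inc=0.162284, refl=0.162284·-0.454545=-0.0738; V=5.878287+0.162284+-0.073765=5.9668
k=8 src: inc=-0.073765, refl=-0.073765·-0.600000=0.0443; V=6.040571+-0.073765+0.044259=6.0111
k=9 load: inc=0.044259, refl=0.044259·-0.454545=-0.0201; V=5.966806+0.044259+-0.020118=5.9909
k=10 src: inc=-0.020118, refl=-0.020118·-0.600000=0.0121; V=6.011065+-0.020118+0.012071=6.0030

0 0 source 8.0000
1 2 load 4.3636
2 4 source 6.5455
3 6 load 5.5537
4 8 source 6.1488
5 10 load 5.8783
6 12 source 6.0406
7 14 load 5.9668
8 16 source 6.0111
9 18 load 5.9909
10 20 source 6.0030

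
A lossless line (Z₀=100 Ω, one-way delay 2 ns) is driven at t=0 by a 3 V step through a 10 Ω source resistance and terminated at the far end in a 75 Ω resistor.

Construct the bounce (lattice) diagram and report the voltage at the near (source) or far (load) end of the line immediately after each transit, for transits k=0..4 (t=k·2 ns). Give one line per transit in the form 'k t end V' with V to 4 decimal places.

Γ_L=-0.142857, Γ_S=-0.818182; launch V₁=3·100/110=2.727273
k=0 src: V=2.7273
k=1 load: inc=2.727273, refl=2.727273·-0.142857=-0.3896; V=0.000000+2.727273+-0.389610=2.3377
k=2 src: inc=-0.389610, refl=-0.389610·-0.818182=0.3188; V=2.727273+-0.389610+0.318772=2.6564
k=3 load: inc=0.318772, refl=0.318772·-0.142857=-0.0455; V=2.337662+0.318772+-0.045539=2.6109
k=4 src: inc=-0.045539, refl=-0.045539·-0.818182=0.0373; V=2.656434+-0.045539+0.037259=2.6482

0 0 source 2.7273
1 2 load 2.3377
2 4 source 2.6564
3 6 load 2.6109
4 8 source 2.6482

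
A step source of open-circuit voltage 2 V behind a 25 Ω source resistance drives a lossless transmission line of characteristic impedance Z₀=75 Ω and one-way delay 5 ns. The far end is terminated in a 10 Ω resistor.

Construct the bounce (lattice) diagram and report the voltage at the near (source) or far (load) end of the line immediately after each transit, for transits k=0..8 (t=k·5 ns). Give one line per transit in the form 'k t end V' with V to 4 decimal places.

0 0 source 1.5000
1 5 load 0.3529
2 10 source 0.9265
3 15 load 0.4879
4 20 source 0.7072
5 25 load 0.5395
6 30 source 0.6233
7 35 load 0.5592
8 40 source 0.5913

Γ_L=-0.764706, Γ_S=-0.500000; launch V₁=2·75/100=1.500000
k=0 src: V=1.5000
k=1 load: inc=1.500000, refl=1.500000·-0.764706=-1.1471; V=0.000000+1.500000+-1.147059=0.3529
k=2 src: inc=-1.147059, refl=-1.147059·-0.500000=0.5735; V=1.500000+-1.147059+0.573529=0.9265
k=3 load: inc=0.573529, refl=0.573529·-0.764706=-0.4386; V=0.352941+0.573529+-0.438581=0.4879
k=4 src: inc=-0.438581, refl=-0.438581·-0.500000=0.2193; V=0.926471+-0.438581+0.219291=0.7072
k=5 load: inc=0.219291, refl=0.219291·-0.764706=-0.1677; V=0.487889+0.219291+-0.167693=0.5395
k=6 src: inc=-0.167693, refl=-0.167693·-0.500000=0.0838; V=0.707180+-0.167693+0.083846=0.6233
k=7 load: inc=0.083846, refl=0.083846·-0.764706=-0.0641; V=0.539487+0.083846+-0.064118=0.5592
k=8 src: inc=-0.064118, refl=-0.064118·-0.500000=0.0321; V=0.623334+-0.064118+0.032059=0.5913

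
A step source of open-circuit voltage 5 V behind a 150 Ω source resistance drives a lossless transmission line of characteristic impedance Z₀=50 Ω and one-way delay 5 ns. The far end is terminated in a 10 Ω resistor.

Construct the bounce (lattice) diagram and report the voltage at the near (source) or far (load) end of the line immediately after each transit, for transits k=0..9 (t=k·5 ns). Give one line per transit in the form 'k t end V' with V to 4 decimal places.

Γ_L=-0.666667, Γ_S=0.500000; launch V₁=5·50/200=1.250000
k=0 src: V=1.2500
k=1 load: inc=1.250000, refl=1.250000·-0.666667=-0.8333; V=0.000000+1.250000+-0.833333=0.4167
k=2 src: inc=-0.833333, refl=-0.833333·0.500000=-0.4167; V=1.250000+-0.833333+-0.416667=0.0000
k=3 load: inc=-0.416667, refl=-0.416667·-0.666667=0.2778; V=0.416667+-0.416667+0.277778=0.2778
k=4 src: inc=0.277778, refl=0.277778·0.500000=0.1389; V=0.000000+0.277778+0.138889=0.4167
k=5 load: inc=0.138889, refl=0.138889·-0.666667=-0.0926; V=0.277778+0.138889+-0.092593=0.3241
k=6 src: inc=-0.092593, refl=-0.092593·0.500000=-0.0463; V=0.416667+-0.092593+-0.046296=0.2778
k=7 load: inc=-0.046296, refl=-0.046296·-0.666667=0.0309; V=0.324074+-0.046296+0.030864=0.3086
k=8 src: inc=0.030864, refl=0.030864·0.500000=0.0154; V=0.277778+0.030864+0.015432=0.3241
k=9 load: inc=0.015432, refl=0.015432·-0.666667=-0.0103; V=0.308642+0.015432+-0.010288=0.3138

0 0 source 1.2500
1 5 load 0.4167
2 10 source 0.0000
3 15 load 0.2778
4 20 source 0.4167
5 25 load 0.3241
6 30 source 0.2778
7 35 load 0.3086
8 40 source 0.3241
9 45 load 0.3138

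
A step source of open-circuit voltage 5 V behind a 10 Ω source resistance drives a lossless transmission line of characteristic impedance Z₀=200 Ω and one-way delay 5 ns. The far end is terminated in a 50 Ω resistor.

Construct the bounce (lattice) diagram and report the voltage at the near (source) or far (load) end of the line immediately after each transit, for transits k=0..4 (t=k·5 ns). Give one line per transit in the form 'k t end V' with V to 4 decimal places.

Γ_L=-0.600000, Γ_S=-0.904762; launch V₁=5·200/210=4.761905
k=0 src: V=4.7619
k=1 load: inc=4.761905, refl=4.761905·-0.600000=-2.8571; V=0.000000+4.761905+-2.857143=1.9048
k=2 src: inc=-2.857143, refl=-2.857143·-0.904762=2.5850; V=4.761905+-2.857143+2.585034=4.4898
k=3 load: inc=2.585034, refl=2.585034·-0.600000=-1.5510; V=1.904762+2.585034+-1.551020=2.9388
k=4 src: inc=-1.551020, refl=-1.551020·-0.904762=1.4033; V=4.489796+-1.551020+1.403304=4.3421

0 0 source 4.7619
1 5 load 1.9048
2 10 source 4.4898
3 15 load 2.9388
4 20 source 4.3421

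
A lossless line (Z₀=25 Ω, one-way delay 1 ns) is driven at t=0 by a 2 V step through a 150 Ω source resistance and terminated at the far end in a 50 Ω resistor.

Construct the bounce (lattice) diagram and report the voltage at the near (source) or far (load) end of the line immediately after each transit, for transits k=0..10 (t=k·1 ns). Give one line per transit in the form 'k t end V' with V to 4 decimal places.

Γ_L=0.333333, Γ_S=0.714286; launch V₁=2·25/175=0.285714
k=0 src: V=0.2857
k=1 load: inc=0.285714, refl=0.285714·0.333333=0.0952; V=0.000000+0.285714+0.095238=0.3810
k=2 src: inc=0.095238, refl=0.095238·0.714286=0.0680; V=0.285714+0.095238+0.068027=0.4490
k=3 load: inc=0.068027, refl=0.068027·0.333333=0.0227; V=0.380952+0.068027+0.022676=0.4717
k=4 src: inc=0.022676, refl=0.022676·0.714286=0.0162; V=0.448980+0.022676+0.016197=0.4879
k=5 load: inc=0.016197, refl=0.016197·0.333333=0.0054; V=0.471655+0.016197+0.005399=0.4933
k=6 src: inc=0.005399, refl=0.005399·0.714286=0.0039; V=0.487852+0.005399+0.003856=0.4971
k=7 load: inc=0.003856, refl=0.003856·0.333333=0.0013; V=0.493251+0.003856+0.001285=0.4984
k=8 src: inc=0.001285, refl=0.001285·0.714286=0.0009; V=0.497108+0.001285+0.000918=0.4993
k=9 load: inc=0.000918, refl=0.000918·0.333333=0.0003; V=0.498393+0.000918+0.000306=0.4996
k=10 src: inc=0.000306, refl=0.000306·0.714286=0.0002; V=0.499311+0.000306+0.000219=0.4998

0 0 source 0.2857
1 1 load 0.3810
2 2 source 0.4490
3 3 load 0.4717
4 4 source 0.4879
5 5 load 0.4933
6 6 source 0.4971
7 7 load 0.4984
8 8 source 0.4993
9 9 load 0.4996
10 10 source 0.4998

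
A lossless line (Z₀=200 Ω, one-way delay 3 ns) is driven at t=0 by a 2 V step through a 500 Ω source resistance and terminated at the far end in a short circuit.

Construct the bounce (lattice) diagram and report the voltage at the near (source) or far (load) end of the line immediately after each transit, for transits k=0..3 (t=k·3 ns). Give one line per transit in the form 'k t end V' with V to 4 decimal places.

Γ_L=-1.000000, Γ_S=0.428571; launch V₁=2·200/700=0.571429
k=0 src: V=0.5714
k=1 load: inc=0.571429, refl=0.571429·-1.000000=-0.5714; V=0.000000+0.571429+-0.571429=0.0000
k=2 src: inc=-0.571429, refl=-0.571429·0.428571=-0.2449; V=0.571429+-0.571429+-0.244898=-0.2449
k=3 load: inc=-0.244898, refl=-0.244898·-1.000000=0.2449; V=0.000000+-0.244898+0.244898=0.0000

0 0 source 0.5714
1 3 load 0.0000
2 6 source -0.2449
3 9 load 0.0000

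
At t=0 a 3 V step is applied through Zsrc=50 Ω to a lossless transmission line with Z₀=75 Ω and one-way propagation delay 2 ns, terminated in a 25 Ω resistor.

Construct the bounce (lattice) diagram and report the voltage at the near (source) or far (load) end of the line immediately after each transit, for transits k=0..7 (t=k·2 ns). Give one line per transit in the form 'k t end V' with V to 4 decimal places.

Γ_L=-0.500000, Γ_S=-0.200000; launch V₁=3·75/125=1.800000
k=0 src: V=1.8000
k=1 load: inc=1.800000, refl=1.800000·-0.500000=-0.9000; V=0.000000+1.800000+-0.900000=0.9000
k=2 src: inc=-0.900000, refl=-0.900000·-0.200000=0.1800; V=1.800000+-0.900000+0.180000=1.0800
k=3 load: inc=0.180000, refl=0.180000·-0.500000=-0.0900; V=0.900000+0.180000+-0.090000=0.9900
k=4 src: inc=-0.090000, refl=-0.090000·-0.200000=0.0180; V=1.080000+-0.090000+0.018000=1.0080
k=5 load: inc=0.018000, refl=0.018000·-0.500000=-0.0090; V=0.990000+0.018000+-0.009000=0.9990
k=6 src: inc=-0.009000, refl=-0.009000·-0.200000=0.0018; V=1.008000+-0.009000+0.001800=1.0008
k=7 load: inc=0.001800, refl=0.001800·-0.500000=-0.0009; V=0.999000+0.001800+-0.000900=0.9999

0 0 source 1.8000
1 2 load 0.9000
2 4 source 1.0800
3 6 load 0.9900
4 8 source 1.0080
5 10 load 0.9990
6 12 source 1.0008
7 14 load 0.9999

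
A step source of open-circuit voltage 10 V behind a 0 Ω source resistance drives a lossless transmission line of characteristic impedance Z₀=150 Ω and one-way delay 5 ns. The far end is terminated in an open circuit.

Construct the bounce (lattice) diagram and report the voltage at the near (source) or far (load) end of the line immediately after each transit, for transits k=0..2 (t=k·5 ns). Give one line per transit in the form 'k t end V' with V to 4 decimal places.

0 0 source 10.0000
1 5 load 20.0000
2 10 source 10.0000

Γ_L=1.000000, Γ_S=-1.000000; launch V₁=10·150/150=10.000000
k=0 src: V=10.0000
k=1 load: inc=10.000000, refl=10.000000·1.000000=10.0000; V=0.000000+10.000000+10.000000=20.0000
k=2 src: inc=10.000000, refl=10.000000·-1.000000=-10.0000; V=10.000000+10.000000+-10.000000=10.0000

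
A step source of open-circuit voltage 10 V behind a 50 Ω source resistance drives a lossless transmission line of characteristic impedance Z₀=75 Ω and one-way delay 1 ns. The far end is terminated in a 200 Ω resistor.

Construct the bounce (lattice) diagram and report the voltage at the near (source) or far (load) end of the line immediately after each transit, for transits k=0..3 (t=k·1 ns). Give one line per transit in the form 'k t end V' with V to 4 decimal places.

Γ_L=0.454545, Γ_S=-0.200000; launch V₁=10·75/125=6.000000
k=0 src: V=6.0000
k=1 load: inc=6.000000, refl=6.000000·0.454545=2.7273; V=0.000000+6.000000+2.727273=8.7273
k=2 src: inc=2.727273, refl=2.727273·-0.200000=-0.5455; V=6.000000+2.727273+-0.545455=8.1818
k=3 load: inc=-0.545455, refl=-0.545455·0.454545=-0.2479; V=8.727273+-0.545455+-0.247934=7.9339

0 0 source 6.0000
1 1 load 8.7273
2 2 source 8.1818
3 3 load 7.9339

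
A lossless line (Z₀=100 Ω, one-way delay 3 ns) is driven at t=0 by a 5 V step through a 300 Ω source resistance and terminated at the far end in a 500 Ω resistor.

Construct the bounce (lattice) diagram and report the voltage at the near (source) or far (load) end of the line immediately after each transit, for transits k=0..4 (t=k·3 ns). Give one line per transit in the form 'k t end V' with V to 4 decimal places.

Γ_L=0.666667, Γ_S=0.500000; launch V₁=5·100/400=1.250000
k=0 src: V=1.2500
k=1 load: inc=1.250000, refl=1.250000·0.666667=0.8333; V=0.000000+1.250000+0.833333=2.0833
k=2 src: inc=0.833333, refl=0.833333·0.500000=0.4167; V=1.250000+0.833333+0.416667=2.5000
k=3 load: inc=0.416667, refl=0.416667·0.666667=0.2778; V=2.083333+0.416667+0.277778=2.7778
k=4 src: inc=0.277778, refl=0.277778·0.500000=0.1389; V=2.500000+0.277778+0.138889=2.9167

0 0 source 1.2500
1 3 load 2.0833
2 6 source 2.5000
3 9 load 2.7778
4 12 source 2.9167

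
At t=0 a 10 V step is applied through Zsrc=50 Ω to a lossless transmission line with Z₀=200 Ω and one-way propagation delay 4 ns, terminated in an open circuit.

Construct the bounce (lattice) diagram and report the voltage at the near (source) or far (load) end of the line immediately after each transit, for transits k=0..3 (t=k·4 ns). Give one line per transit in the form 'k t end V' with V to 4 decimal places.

0 0 source 8.0000
1 4 load 16.0000
2 8 source 11.2000
3 12 load 6.4000

Γ_L=1.000000, Γ_S=-0.600000; launch V₁=10·200/250=8.000000
k=0 src: V=8.0000
k=1 load: inc=8.000000, refl=8.000000·1.000000=8.0000; V=0.000000+8.000000+8.000000=16.0000
k=2 src: inc=8.000000, refl=8.000000·-0.600000=-4.8000; V=8.000000+8.000000+-4.800000=11.2000
k=3 load: inc=-4.800000, refl=-4.800000·1.000000=-4.8000; V=16.000000+-4.800000+-4.800000=6.4000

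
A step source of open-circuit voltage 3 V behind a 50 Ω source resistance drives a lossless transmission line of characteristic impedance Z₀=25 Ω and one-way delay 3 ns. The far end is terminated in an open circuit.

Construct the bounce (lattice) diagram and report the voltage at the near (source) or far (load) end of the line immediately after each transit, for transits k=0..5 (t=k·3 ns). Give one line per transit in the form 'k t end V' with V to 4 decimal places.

0 0 source 1.0000
1 3 load 2.0000
2 6 source 2.3333
3 9 load 2.6667
4 12 source 2.7778
5 15 load 2.8889

Γ_L=1.000000, Γ_S=0.333333; launch V₁=3·25/75=1.000000
k=0 src: V=1.0000
k=1 load: inc=1.000000, refl=1.000000·1.000000=1.0000; V=0.000000+1.000000+1.000000=2.0000
k=2 src: inc=1.000000, refl=1.000000·0.333333=0.3333; V=1.000000+1.000000+0.333333=2.3333
k=3 load: inc=0.333333, refl=0.333333·1.000000=0.3333; V=2.000000+0.333333+0.333333=2.6667
k=4 src: inc=0.333333, refl=0.333333·0.333333=0.1111; V=2.333333+0.333333+0.111111=2.7778
k=5 load: inc=0.111111, refl=0.111111·1.000000=0.1111; V=2.666667+0.111111+0.111111=2.8889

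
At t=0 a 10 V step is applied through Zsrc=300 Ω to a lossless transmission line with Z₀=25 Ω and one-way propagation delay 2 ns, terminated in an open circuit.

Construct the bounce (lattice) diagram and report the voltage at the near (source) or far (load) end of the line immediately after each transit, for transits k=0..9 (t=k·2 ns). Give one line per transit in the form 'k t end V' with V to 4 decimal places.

Γ_L=1.000000, Γ_S=0.846154; launch V₁=10·25/325=0.769231
k=0 src: V=0.7692
k=1 load: inc=0.769231, refl=0.769231·1.000000=0.7692; V=0.000000+0.769231+0.769231=1.5385
k=2 src: inc=0.769231, refl=0.769231·0.846154=0.6509; V=0.769231+0.769231+0.650888=2.1893
k=3 load: inc=0.650888, refl=0.650888·1.000000=0.6509; V=1.538462+0.650888+0.650888=2.8402
k=4 src: inc=0.650888, refl=0.650888·0.846154=0.5508; V=2.189349+0.650888+0.550751=3.3910
k=5 load: inc=0.550751, refl=0.550751·1.000000=0.5508; V=2.840237+0.550751+0.550751=3.9417
k=6 src: inc=0.550751, refl=0.550751·0.846154=0.4660; V=3.390988+0.550751+0.466020=4.4078
k=7 load: inc=0.466020, refl=0.466020·1.000000=0.4660; V=3.941739+0.466020+0.466020=4.8738
k=8 src: inc=0.466020, refl=0.466020·0.846154=0.3943; V=4.407759+0.466020+0.394325=5.2681
k=9 load: inc=0.394325, refl=0.394325·1.000000=0.3943; V=4.873779+0.394325+0.394325=5.6624

0 0 source 0.7692
1 2 load 1.5385
2 4 source 2.1893
3 6 load 2.8402
4 8 source 3.3910
5 10 load 3.9417
6 12 source 4.4078
7 14 load 4.8738
8 16 source 5.2681
9 18 load 5.6624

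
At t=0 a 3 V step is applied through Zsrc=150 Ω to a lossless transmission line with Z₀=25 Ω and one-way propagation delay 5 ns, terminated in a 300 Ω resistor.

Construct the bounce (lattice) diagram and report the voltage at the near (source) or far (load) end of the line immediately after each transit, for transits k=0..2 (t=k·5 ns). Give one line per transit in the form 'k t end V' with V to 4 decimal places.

Γ_L=0.846154, Γ_S=0.714286; launch V₁=3·25/175=0.428571
k=0 src: V=0.4286
k=1 load: inc=0.428571, refl=0.428571·0.846154=0.3626; V=0.000000+0.428571+0.362637=0.7912
k=2 src: inc=0.362637, refl=0.362637·0.714286=0.2590; V=0.428571+0.362637+0.259027=1.0502

0 0 source 0.4286
1 5 load 0.7912
2 10 source 1.0502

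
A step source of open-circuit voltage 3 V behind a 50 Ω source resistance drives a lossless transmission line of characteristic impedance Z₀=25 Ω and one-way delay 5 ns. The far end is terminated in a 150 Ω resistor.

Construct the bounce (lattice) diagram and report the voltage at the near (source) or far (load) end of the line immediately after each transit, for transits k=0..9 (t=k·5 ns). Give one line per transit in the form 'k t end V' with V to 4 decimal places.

0 0 source 1.0000
1 5 load 1.7143
2 10 source 1.9524
3 15 load 2.1224
4 20 source 2.1791
5 25 load 2.2196
6 30 source 2.2331
7 35 load 2.2428
8 40 source 2.2460
9 45 load 2.2483

Γ_L=0.714286, Γ_S=0.333333; launch V₁=3·25/75=1.000000
k=0 src: V=1.0000
k=1 load: inc=1.000000, refl=1.000000·0.714286=0.7143; V=0.000000+1.000000+0.714286=1.7143
k=2 src: inc=0.714286, refl=0.714286·0.333333=0.2381; V=1.000000+0.714286+0.238095=1.9524
k=3 load: inc=0.238095, refl=0.238095·0.714286=0.1701; V=1.714286+0.238095+0.170068=2.1224
k=4 src: inc=0.170068, refl=0.170068·0.333333=0.0567; V=1.952381+0.170068+0.056689=2.1791
k=5 load: inc=0.056689, refl=0.056689·0.714286=0.0405; V=2.122449+0.056689+0.040492=2.2196
k=6 src: inc=0.040492, refl=0.040492·0.333333=0.0135; V=2.179138+0.040492+0.013497=2.2331
k=7 load: inc=0.013497, refl=0.013497·0.714286=0.0096; V=2.219631+0.013497+0.009641=2.2428
k=8 src: inc=0.009641, refl=0.009641·0.333333=0.0032; V=2.233128+0.009641+0.003214=2.2460
k=9 load: inc=0.003214, refl=0.003214·0.714286=0.0023; V=2.242769+0.003214+0.002295=2.2483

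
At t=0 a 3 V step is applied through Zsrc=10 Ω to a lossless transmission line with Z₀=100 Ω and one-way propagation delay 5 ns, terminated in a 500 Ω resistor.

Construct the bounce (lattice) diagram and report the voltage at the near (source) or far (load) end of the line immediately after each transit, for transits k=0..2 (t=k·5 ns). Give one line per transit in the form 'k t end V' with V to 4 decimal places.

Γ_L=0.666667, Γ_S=-0.818182; launch V₁=3·100/110=2.727273
k=0 src: V=2.7273
k=1 load: inc=2.727273, refl=2.727273·0.666667=1.8182; V=0.000000+2.727273+1.818182=4.5455
k=2 src: inc=1.818182, refl=1.818182·-0.818182=-1.4876; V=2.727273+1.818182+-1.487603=3.0579

0 0 source 2.7273
1 5 load 4.5455
2 10 source 3.0579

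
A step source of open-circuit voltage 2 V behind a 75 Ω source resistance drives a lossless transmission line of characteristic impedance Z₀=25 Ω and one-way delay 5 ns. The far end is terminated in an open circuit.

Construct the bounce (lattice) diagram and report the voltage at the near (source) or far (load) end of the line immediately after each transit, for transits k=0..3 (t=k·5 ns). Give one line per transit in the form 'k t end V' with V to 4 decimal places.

Γ_L=1.000000, Γ_S=0.500000; launch V₁=2·25/100=0.500000
k=0 src: V=0.5000
k=1 load: inc=0.500000, refl=0.500000·1.000000=0.5000; V=0.000000+0.500000+0.500000=1.0000
k=2 src: inc=0.500000, refl=0.500000·0.500000=0.2500; V=0.500000+0.500000+0.250000=1.2500
k=3 load: inc=0.250000, refl=0.250000·1.000000=0.2500; V=1.000000+0.250000+0.250000=1.5000

0 0 source 0.5000
1 5 load 1.0000
2 10 source 1.2500
3 15 load 1.5000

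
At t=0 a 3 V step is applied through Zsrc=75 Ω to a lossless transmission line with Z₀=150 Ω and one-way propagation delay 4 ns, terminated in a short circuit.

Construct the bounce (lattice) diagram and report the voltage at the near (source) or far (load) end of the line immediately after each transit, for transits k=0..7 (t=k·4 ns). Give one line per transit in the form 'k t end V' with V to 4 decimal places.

0 0 source 2.0000
1 4 load 0.0000
2 8 source 0.6667
3 12 load 0.0000
4 16 source 0.2222
5 20 load 0.0000
6 24 source 0.0741
7 28 load 0.0000

Γ_L=-1.000000, Γ_S=-0.333333; launch V₁=3·150/225=2.000000
k=0 src: V=2.0000
k=1 load: inc=2.000000, refl=2.000000·-1.000000=-2.0000; V=0.000000+2.000000+-2.000000=0.0000
k=2 src: inc=-2.000000, refl=-2.000000·-0.333333=0.6667; V=2.000000+-2.000000+0.666667=0.6667
k=3 load: inc=0.666667, refl=0.666667·-1.000000=-0.6667; V=0.000000+0.666667+-0.666667=0.0000
k=4 src: inc=-0.666667, refl=-0.666667·-0.333333=0.2222; V=0.666667+-0.666667+0.222222=0.2222
k=5 load: inc=0.222222, refl=0.222222·-1.000000=-0.2222; V=0.000000+0.222222+-0.222222=0.0000
k=6 src: inc=-0.222222, refl=-0.222222·-0.333333=0.0741; V=0.222222+-0.222222+0.074074=0.0741
k=7 load: inc=0.074074, refl=0.074074·-1.000000=-0.0741; V=0.000000+0.074074+-0.074074=0.0000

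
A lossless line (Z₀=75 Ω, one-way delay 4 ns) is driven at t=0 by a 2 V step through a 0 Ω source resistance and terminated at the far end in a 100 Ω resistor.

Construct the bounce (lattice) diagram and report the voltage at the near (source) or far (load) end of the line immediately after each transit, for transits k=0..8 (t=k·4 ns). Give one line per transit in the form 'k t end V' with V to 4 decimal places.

0 0 source 2.0000
1 4 load 2.2857
2 8 source 2.0000
3 12 load 1.9592
4 16 source 2.0000
5 20 load 2.0058
6 24 source 2.0000
7 28 load 1.9992
8 32 source 2.0000

Γ_L=0.142857, Γ_S=-1.000000; launch V₁=2·75/75=2.000000
k=0 src: V=2.0000
k=1 load: inc=2.000000, refl=2.000000·0.142857=0.2857; V=0.000000+2.000000+0.285714=2.2857
k=2 src: inc=0.285714, refl=0.285714·-1.000000=-0.2857; V=2.000000+0.285714+-0.285714=2.0000
k=3 load: inc=-0.285714, refl=-0.285714·0.142857=-0.0408; V=2.285714+-0.285714+-0.040816=1.9592
k=4 src: inc=-0.040816, refl=-0.040816·-1.000000=0.0408; V=2.000000+-0.040816+0.040816=2.0000
k=5 load: inc=0.040816, refl=0.040816·0.142857=0.0058; V=1.959184+0.040816+0.005831=2.0058
k=6 src: inc=0.005831, refl=0.005831·-1.000000=-0.0058; V=2.000000+0.005831+-0.005831=2.0000
k=7 load: inc=-0.005831, refl=-0.005831·0.142857=-0.0008; V=2.005831+-0.005831+-0.000833=1.9992
k=8 src: inc=-0.000833, refl=-0.000833·-1.000000=0.0008; V=2.000000+-0.000833+0.000833=2.0000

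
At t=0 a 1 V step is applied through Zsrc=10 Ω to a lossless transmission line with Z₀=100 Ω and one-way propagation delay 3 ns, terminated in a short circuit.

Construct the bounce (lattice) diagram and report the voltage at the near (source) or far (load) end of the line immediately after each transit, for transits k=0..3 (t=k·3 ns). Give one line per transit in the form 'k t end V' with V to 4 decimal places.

Γ_L=-1.000000, Γ_S=-0.818182; launch V₁=1·100/110=0.909091
k=0 src: V=0.9091
k=1 load: inc=0.909091, refl=0.909091·-1.000000=-0.9091; V=0.000000+0.909091+-0.909091=0.0000
k=2 src: inc=-0.909091, refl=-0.909091·-0.818182=0.7438; V=0.909091+-0.909091+0.743802=0.7438
k=3 load: inc=0.743802, refl=0.743802·-1.000000=-0.7438; V=0.000000+0.743802+-0.743802=0.0000

0 0 source 0.9091
1 3 load 0.0000
2 6 source 0.7438
3 9 load 0.0000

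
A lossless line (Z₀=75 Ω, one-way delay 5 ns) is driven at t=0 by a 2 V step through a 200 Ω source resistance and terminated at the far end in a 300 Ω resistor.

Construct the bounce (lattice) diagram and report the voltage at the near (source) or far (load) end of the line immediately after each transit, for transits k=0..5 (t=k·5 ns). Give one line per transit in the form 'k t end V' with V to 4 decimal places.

0 0 source 0.5455
1 5 load 0.8727
2 10 source 1.0215
3 15 load 1.1107
4 20 source 1.1513
5 25 load 1.1757

Γ_L=0.600000, Γ_S=0.454545; launch V₁=2·75/275=0.545455
k=0 src: V=0.5455
k=1 load: inc=0.545455, refl=0.545455·0.600000=0.3273; V=0.000000+0.545455+0.327273=0.8727
k=2 src: inc=0.327273, refl=0.327273·0.454545=0.1488; V=0.545455+0.327273+0.148760=1.0215
k=3 load: inc=0.148760, refl=0.148760·0.600000=0.0893; V=0.872727+0.148760+0.089256=1.1107
k=4 src: inc=0.089256, refl=0.089256·0.454545=0.0406; V=1.021488+0.089256+0.040571=1.1513
k=5 load: inc=0.040571, refl=0.040571·0.600000=0.0243; V=1.110744+0.040571+0.024343=1.1757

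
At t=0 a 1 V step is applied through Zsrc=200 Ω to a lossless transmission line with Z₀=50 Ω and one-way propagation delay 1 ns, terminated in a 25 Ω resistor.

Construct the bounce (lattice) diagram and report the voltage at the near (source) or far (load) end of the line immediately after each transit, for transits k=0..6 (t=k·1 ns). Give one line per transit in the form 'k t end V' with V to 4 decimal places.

Γ_L=-0.333333, Γ_S=0.600000; launch V₁=1·50/250=0.200000
k=0 src: V=0.2000
k=1 load: inc=0.200000, refl=0.200000·-0.333333=-0.0667; V=0.000000+0.200000+-0.066667=0.1333
k=2 src: inc=-0.066667, refl=-0.066667·0.600000=-0.0400; V=0.200000+-0.066667+-0.040000=0.0933
k=3 load: inc=-0.040000, refl=-0.040000·-0.333333=0.0133; V=0.133333+-0.040000+0.013333=0.1067
k=4 src: inc=0.013333, refl=0.013333·0.600000=0.0080; V=0.093333+0.013333+0.008000=0.1147
k=5 load: inc=0.008000, refl=0.008000·-0.333333=-0.0027; V=0.106667+0.008000+-0.002667=0.1120
k=6 src: inc=-0.002667, refl=-0.002667·0.600000=-0.0016; V=0.114667+-0.002667+-0.001600=0.1104

0 0 source 0.2000
1 1 load 0.1333
2 2 source 0.0933
3 3 load 0.1067
4 4 source 0.1147
5 5 load 0.1120
6 6 source 0.1104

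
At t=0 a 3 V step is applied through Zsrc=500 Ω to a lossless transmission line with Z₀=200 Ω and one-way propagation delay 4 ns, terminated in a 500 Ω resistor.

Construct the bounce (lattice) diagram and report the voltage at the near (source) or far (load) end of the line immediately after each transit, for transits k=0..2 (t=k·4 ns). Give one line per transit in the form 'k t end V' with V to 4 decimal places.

Γ_L=0.428571, Γ_S=0.428571; launch V₁=3·200/700=0.857143
k=0 src: V=0.8571
k=1 load: inc=0.857143, refl=0.857143·0.428571=0.3673; V=0.000000+0.857143+0.367347=1.2245
k=2 src: inc=0.367347, refl=0.367347·0.428571=0.1574; V=0.857143+0.367347+0.157434=1.3819

0 0 source 0.8571
1 4 load 1.2245
2 8 source 1.3819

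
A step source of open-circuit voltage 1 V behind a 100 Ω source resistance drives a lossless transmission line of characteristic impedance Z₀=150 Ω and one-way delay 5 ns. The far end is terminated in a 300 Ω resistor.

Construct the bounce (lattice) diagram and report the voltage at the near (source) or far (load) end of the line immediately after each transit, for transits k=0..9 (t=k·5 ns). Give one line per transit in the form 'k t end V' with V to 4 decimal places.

0 0 source 0.6000
1 5 load 0.8000
2 10 source 0.7600
3 15 load 0.7467
4 20 source 0.7493
5 25 load 0.7502
6 30 source 0.7500
7 35 load 0.7500
8 40 source 0.7500
9 45 load 0.7500

Γ_L=0.333333, Γ_S=-0.200000; launch V₁=1·150/250=0.600000
k=0 src: V=0.6000
k=1 load: inc=0.600000, refl=0.600000·0.333333=0.2000; V=0.000000+0.600000+0.200000=0.8000
k=2 src: inc=0.200000, refl=0.200000·-0.200000=-0.0400; V=0.600000+0.200000+-0.040000=0.7600
k=3 load: inc=-0.040000, refl=-0.040000·0.333333=-0.0133; V=0.800000+-0.040000+-0.013333=0.7467
k=4 src: inc=-0.013333, refl=-0.013333·-0.200000=0.0027; V=0.760000+-0.013333+0.002667=0.7493
k=5 load: inc=0.002667, refl=0.002667·0.333333=0.0009; V=0.746667+0.002667+0.000889=0.7502
k=6 src: inc=0.000889, refl=0.000889·-0.200000=-0.0002; V=0.749333+0.000889+-0.000178=0.7500
k=7 load: inc=-0.000178, refl=-0.000178·0.333333=-0.0001; V=0.750222+-0.000178+-0.000059=0.7500
k=8 src: inc=-0.000059, refl=-0.000059·-0.200000=0.0000; V=0.750044+-0.000059+0.000012=0.7500
k=9 load: inc=0.000012, refl=0.000012·0.333333=0.0000; V=0.749985+0.000012+0.000004=0.7500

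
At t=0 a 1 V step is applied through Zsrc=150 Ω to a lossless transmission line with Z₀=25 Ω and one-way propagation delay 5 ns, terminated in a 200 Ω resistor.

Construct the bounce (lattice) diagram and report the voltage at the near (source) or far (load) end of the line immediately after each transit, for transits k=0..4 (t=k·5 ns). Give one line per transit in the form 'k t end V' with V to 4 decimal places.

0 0 source 0.1429
1 5 load 0.2540
2 10 source 0.3333
3 15 load 0.3951
4 20 source 0.4392

Γ_L=0.777778, Γ_S=0.714286; launch V₁=1·25/175=0.142857
k=0 src: V=0.1429
k=1 load: inc=0.142857, refl=0.142857·0.777778=0.1111; V=0.000000+0.142857+0.111111=0.2540
k=2 src: inc=0.111111, refl=0.111111·0.714286=0.0794; V=0.142857+0.111111+0.079365=0.3333
k=3 load: inc=0.079365, refl=0.079365·0.777778=0.0617; V=0.253968+0.079365+0.061728=0.3951
k=4 src: inc=0.061728, refl=0.061728·0.714286=0.0441; V=0.333333+0.061728+0.044092=0.4392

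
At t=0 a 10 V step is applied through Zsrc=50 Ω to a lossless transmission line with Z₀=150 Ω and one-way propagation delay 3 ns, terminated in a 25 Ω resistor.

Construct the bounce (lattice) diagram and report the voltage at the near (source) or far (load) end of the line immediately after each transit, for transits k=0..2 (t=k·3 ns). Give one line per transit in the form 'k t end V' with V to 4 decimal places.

Γ_L=-0.714286, Γ_S=-0.500000; launch V₁=10·150/200=7.500000
k=0 src: V=7.5000
k=1 load: inc=7.500000, refl=7.500000·-0.714286=-5.3571; V=0.000000+7.500000+-5.357143=2.1429
k=2 src: inc=-5.357143, refl=-5.357143·-0.500000=2.6786; V=7.500000+-5.357143+2.678571=4.8214

0 0 source 7.5000
1 3 load 2.1429
2 6 source 4.8214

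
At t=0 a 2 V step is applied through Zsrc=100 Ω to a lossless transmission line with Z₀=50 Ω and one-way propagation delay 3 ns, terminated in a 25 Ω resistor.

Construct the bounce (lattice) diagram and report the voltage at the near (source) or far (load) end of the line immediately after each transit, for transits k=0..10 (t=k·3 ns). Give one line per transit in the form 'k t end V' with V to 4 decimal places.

Γ_L=-0.333333, Γ_S=0.333333; launch V₁=2·50/150=0.666667
k=0 src: V=0.6667
k=1 load: inc=0.666667, refl=0.666667·-0.333333=-0.2222; V=0.000000+0.666667+-0.222222=0.4444
k=2 src: inc=-0.222222, refl=-0.222222·0.333333=-0.0741; V=0.666667+-0.222222+-0.074074=0.3704
k=3 load: inc=-0.074074, refl=-0.074074·-0.333333=0.0247; V=0.444444+-0.074074+0.024691=0.3951
k=4 src: inc=0.024691, refl=0.024691·0.333333=0.0082; V=0.370370+0.024691+0.008230=0.4033
k=5 load: inc=0.008230, refl=0.008230·-0.333333=-0.0027; V=0.395062+0.008230+-0.002743=0.4005
k=6 src: inc=-0.002743, refl=-0.002743·0.333333=-0.0009; V=0.403292+-0.002743+-0.000914=0.3996
k=7 load: inc=-0.000914, refl=-0.000914·-0.333333=0.0003; V=0.400549+-0.000914+0.000305=0.3999
k=8 src: inc=0.000305, refl=0.000305·0.333333=0.0001; V=0.399634+0.000305+0.000102=0.4000
k=9 load: inc=0.000102, refl=0.000102·-0.333333=-0.0000; V=0.399939+0.000102+-0.000034=0.4000
k=10 src: inc=-0.000034, refl=-0.000034·0.333333=-0.0000; V=0.400041+-0.000034+-0.000011=0.4000

0 0 source 0.6667
1 3 load 0.4444
2 6 source 0.3704
3 9 load 0.3951
4 12 source 0.4033
5 15 load 0.4005
6 18 source 0.3996
7 21 load 0.3999
8 24 source 0.4000
9 27 load 0.4000
10 30 source 0.4000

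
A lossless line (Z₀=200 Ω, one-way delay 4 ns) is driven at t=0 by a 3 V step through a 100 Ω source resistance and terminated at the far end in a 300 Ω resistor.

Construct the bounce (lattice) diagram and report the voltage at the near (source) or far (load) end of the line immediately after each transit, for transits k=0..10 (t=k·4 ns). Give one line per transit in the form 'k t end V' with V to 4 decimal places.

0 0 source 2.0000
1 4 load 2.4000
2 8 source 2.2667
3 12 load 2.2400
4 16 source 2.2489
5 20 load 2.2507
6 24 source 2.2501
7 28 load 2.2500
8 32 source 2.2500
9 36 load 2.2500
10 40 source 2.2500

Γ_L=0.200000, Γ_S=-0.333333; launch V₁=3·200/300=2.000000
k=0 src: V=2.0000
k=1 load: inc=2.000000, refl=2.000000·0.200000=0.4000; V=0.000000+2.000000+0.400000=2.4000
k=2 src: inc=0.400000, refl=0.400000·-0.333333=-0.1333; V=2.000000+0.400000+-0.133333=2.2667
k=3 load: inc=-0.133333, refl=-0.133333·0.200000=-0.0267; V=2.400000+-0.133333+-0.026667=2.2400
k=4 src: inc=-0.026667, refl=-0.026667·-0.333333=0.0089; V=2.266667+-0.026667+0.008889=2.2489
k=5 load: inc=0.008889, refl=0.008889·0.200000=0.0018; V=2.240000+0.008889+0.001778=2.2507
k=6 src: inc=0.001778, refl=0.001778·-0.333333=-0.0006; V=2.248889+0.001778+-0.000593=2.2501
k=7 load: inc=-0.000593, refl=-0.000593·0.200000=-0.0001; V=2.250667+-0.000593+-0.000119=2.2500
k=8 src: inc=-0.000119, refl=-0.000119·-0.333333=0.0000; V=2.250074+-0.000119+0.000040=2.2500
k=9 load: inc=0.000040, refl=0.000040·0.200000=0.0000; V=2.249956+0.000040+0.000008=2.2500
k=10 src: inc=0.000008, refl=0.000008·-0.333333=-0.0000; V=2.249995+0.000008+-0.000003=2.2500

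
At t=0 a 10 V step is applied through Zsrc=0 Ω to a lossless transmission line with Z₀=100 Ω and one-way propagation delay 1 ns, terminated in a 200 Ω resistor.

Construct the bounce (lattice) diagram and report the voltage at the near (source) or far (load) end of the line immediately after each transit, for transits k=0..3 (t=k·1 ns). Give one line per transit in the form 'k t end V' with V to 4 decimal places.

Γ_L=0.333333, Γ_S=-1.000000; launch V₁=10·100/100=10.000000
k=0 src: V=10.0000
k=1 load: inc=10.000000, refl=10.000000·0.333333=3.3333; V=0.000000+10.000000+3.333333=13.3333
k=2 src: inc=3.333333, refl=3.333333·-1.000000=-3.3333; V=10.000000+3.333333+-3.333333=10.0000
k=3 load: inc=-3.333333, refl=-3.333333·0.333333=-1.1111; V=13.333333+-3.333333+-1.111111=8.8889

0 0 source 10.0000
1 1 load 13.3333
2 2 source 10.0000
3 3 load 8.8889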